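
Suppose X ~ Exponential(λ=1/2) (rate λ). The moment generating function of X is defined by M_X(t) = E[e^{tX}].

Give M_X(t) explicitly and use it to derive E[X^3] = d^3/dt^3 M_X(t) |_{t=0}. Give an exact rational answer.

E[X^3] = M′′′(0) = 48

M_X(t) = 1/(2*(1/2 - t))
M′(t) = 2/(4*t^2 - 4*t + 1)
M′′(t) = -8/(8*t^3 - 12*t^2 + 6*t - 1)
M′′′(t) = 48/(16*t^4 - 32*t^3 + 24*t^2 - 8*t + 1)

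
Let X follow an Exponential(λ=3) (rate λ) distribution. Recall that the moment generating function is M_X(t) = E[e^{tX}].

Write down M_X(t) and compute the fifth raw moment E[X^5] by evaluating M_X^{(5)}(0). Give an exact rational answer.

E[X^5] = M^(5)(0) = 40/81

M_X(t) = 3/(3 - t)
M^(5)(t) = 360/(t^6 - 18*t^5 + 135*t^4 - 540*t^3 + 1215*t^2 - 1458*t + 729)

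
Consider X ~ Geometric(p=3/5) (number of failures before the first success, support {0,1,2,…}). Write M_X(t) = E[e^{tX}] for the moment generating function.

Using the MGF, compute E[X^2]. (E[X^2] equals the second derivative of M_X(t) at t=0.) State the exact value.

M_X(t) = 3/(5*(1 - 2*e^(t)/5))
M′(t) = 6*e^(t)/(4*e^(2*t) - 20*e^(t) + 25)
M′′(t) = (-12*e^(2*t) - 30*e^(t))/(8*e^(3*t) - 60*e^(2*t) + 150*e^(t) - 125)

E[X^2] = M′′(0) = 14/9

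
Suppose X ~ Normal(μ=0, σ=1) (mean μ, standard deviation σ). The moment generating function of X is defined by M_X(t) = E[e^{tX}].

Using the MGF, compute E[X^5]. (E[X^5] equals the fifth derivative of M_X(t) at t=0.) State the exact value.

E[X^5] = M^(5)(0) = 0

M_X(t) = e^(t^2/2)
M^(5)(t) = t^5*e^(t^2/2) + 10*t^3*e^(t^2/2) + 15*t*e^(t^2/2)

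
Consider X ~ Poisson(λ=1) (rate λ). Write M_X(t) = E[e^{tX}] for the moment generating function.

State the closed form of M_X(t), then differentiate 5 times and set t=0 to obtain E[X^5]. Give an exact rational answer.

M_X(t) = e^(e^(t) - 1)
M′(t) = e^(-1)*e^(t)*e^(e^(t))
M′′(t) = (e^(2*t)*e^(e^(t)) + e^(t)*e^(e^(t)))*e^(-1)
M′′′(t) = (e^(3*t)*e^(e^(t)) + 3*e^(2*t)*e^(e^(t)) + e^(t)*e^(e^(t)))*e^(-1)
M′′′′(t) = (e^(4*t)*e^(e^(t)) + 6*e^(3*t)*e^(e^(t)) + 7*e^(2*t)*e^(e^(t)) + e^(t)*e^(e^(t)))*e^(-1)
M′′′′′(t) = (e^(5*t)*e^(e^(t)) + 10*e^(4*t)*e^(e^(t)) + 25*e^(3*t)*e^(e^(t)) + 15*e^(2*t)*e^(e^(t)) + e^(t)*e^(e^(t)))*e^(-1)

E[X^5] = M′′′′′(0) = 52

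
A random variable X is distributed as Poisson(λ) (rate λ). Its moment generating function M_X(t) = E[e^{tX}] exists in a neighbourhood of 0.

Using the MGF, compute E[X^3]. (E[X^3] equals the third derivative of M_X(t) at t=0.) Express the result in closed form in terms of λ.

M_X(t) = e^(λ*(e^(t) - 1))
M^(3)(t) = (λ^3*e^(3*t)*e^(λ*e^(t)) + 3*λ^2*e^(2*t)*e^(λ*e^(t)) + λ*e^(t)*e^(λ*e^(t)))*e^(-λ)

E[X^3] = M^(3)(0) = λ*(λ^2 + 3*λ + 1)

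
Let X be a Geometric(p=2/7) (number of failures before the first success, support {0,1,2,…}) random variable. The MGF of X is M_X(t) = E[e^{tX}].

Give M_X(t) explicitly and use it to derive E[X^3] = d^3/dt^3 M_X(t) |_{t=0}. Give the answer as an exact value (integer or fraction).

E[X^3] = M^(3)(0) = 535/4

M_X(t) = 2/(7*(1 - 5*e^(t)/7))
M^(3)(t) = (250*e^(3*t) + 1400*e^(2*t) + 490*e^(t))/(625*e^(4*t) - 3500*e^(3*t) + 7350*e^(2*t) - 6860*e^(t) + 2401)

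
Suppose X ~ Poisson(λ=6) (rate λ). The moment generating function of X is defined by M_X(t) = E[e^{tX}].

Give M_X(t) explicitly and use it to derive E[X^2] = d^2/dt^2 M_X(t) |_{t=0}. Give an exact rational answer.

M_X(t) = e^(6*e^(t) - 6)
dM/dt = 6*e^(-6)*e^(t)*e^(6*e^(t))
d^2M/dt^2 = (36*e^(2*t)*e^(6*e^(t)) + 6*e^(t)*e^(6*e^(t)))*e^(-6)

E[X^2] = d^2M/dt^2 |_{t=0} = 42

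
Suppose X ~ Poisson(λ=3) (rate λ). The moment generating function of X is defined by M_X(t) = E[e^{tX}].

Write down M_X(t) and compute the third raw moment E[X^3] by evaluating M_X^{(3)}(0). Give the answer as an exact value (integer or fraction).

E[X^3] = D^3[M](0) = 57

M_X(t) = e^(3*e^(t) - 3)
D^3[M](t) = (27*e^(3*t)*e^(3*e^(t)) + 27*e^(2*t)*e^(3*e^(t)) + 3*e^(t)*e^(3*e^(t)))*e^(-3)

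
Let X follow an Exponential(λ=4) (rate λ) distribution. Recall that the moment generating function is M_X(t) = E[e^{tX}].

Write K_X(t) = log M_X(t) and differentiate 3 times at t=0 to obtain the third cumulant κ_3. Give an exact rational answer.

M_X(t) = 4/(4 - t)
K_X(t) = log M_X(t) = -log(4 - t) + 2*log(2)
dK/dt = -1/(t - 4)
d^2K/dt^2 = 1/(t^2 - 8*t + 16)
d^3K/dt^3 = -2/(t^3 - 12*t^2 + 48*t - 64)

κ_3 = d^3K/dt^3 |_{t=0} = 1/32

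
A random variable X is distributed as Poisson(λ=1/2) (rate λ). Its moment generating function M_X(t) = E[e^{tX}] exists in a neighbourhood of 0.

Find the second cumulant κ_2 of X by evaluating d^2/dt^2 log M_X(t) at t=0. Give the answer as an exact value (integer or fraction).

κ_2 = d^2K/dt^2 |_{t=0} = 1/2

M_X(t) = e^(e^(t)/2 - 1/2)
K_X(t) = log M_X(t) = e^(t)/2 - 1/2
dK/dt = e^(t)/2
d^2K/dt^2 = e^(t)/2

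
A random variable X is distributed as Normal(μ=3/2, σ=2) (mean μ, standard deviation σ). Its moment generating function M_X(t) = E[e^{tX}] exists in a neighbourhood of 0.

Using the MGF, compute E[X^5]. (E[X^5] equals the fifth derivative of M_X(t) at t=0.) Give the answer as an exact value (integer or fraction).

M_X(t) = e^(2*t^2 + 3*t/2)

E[X^5] = D^5[M](0) = 16083/32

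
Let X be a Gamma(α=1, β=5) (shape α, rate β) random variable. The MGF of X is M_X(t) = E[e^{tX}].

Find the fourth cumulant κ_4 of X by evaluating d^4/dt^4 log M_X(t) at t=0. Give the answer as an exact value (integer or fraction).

M_X(t) = 5/(5 - t)
K_X(t) = log M_X(t) = -log(5 - t) + log(5)
K^(4)(t) = 6/(t^4 - 20*t^3 + 150*t^2 - 500*t + 625)

κ_4 = K^(4)(0) = 6/625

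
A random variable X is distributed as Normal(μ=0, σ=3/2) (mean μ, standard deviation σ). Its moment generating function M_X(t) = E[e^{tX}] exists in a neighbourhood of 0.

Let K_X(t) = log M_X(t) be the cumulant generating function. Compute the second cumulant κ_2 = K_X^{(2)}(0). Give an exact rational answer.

M_X(t) = e^(9*t^2/8)
K_X(t) = log M_X(t) = 9*t^2/8
K^(2)(t) = 9/4

κ_2 = K^(2)(0) = 9/4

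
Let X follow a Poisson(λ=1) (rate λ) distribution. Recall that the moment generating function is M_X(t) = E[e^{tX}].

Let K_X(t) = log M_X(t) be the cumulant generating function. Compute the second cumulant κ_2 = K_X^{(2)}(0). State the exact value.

M_X(t) = e^(e^(t) - 1)
K_X(t) = log M_X(t) = e^(t) - 1
K′(t) = e^(t)
K′′(t) = e^(t)

κ_2 = K′′(0) = 1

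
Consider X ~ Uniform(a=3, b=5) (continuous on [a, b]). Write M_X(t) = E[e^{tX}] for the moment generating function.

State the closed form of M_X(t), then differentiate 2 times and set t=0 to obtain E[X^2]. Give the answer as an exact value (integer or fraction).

M_X(t) = (e^(5*t) - e^(3*t))/(2*t)
M^(2)(t) = (25*t^2*e^(5*t) - 9*t^2*e^(3*t) - 10*t*e^(5*t) + 6*t*e^(3*t) + 2*e^(5*t) - 2*e^(3*t))/(2*t^3)

E[X^2] = M^(2)(0) = 49/3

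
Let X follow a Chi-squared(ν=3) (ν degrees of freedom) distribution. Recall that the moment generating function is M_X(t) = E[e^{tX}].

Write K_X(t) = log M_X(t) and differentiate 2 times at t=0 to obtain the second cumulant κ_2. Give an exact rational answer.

M_X(t) = (1 - 2*t)^(-3/2)
K_X(t) = log M_X(t) = -3*log(1 - 2*t)/2
dK/dt = -3/(2*t - 1)
d^2K/dt^2 = 6/(4*t^2 - 4*t + 1)

κ_2 = d^2K/dt^2 |_{t=0} = 6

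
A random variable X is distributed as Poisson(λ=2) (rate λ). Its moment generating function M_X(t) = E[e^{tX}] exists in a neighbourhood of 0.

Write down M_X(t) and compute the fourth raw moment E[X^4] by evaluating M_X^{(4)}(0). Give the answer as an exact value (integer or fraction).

M_X(t) = e^(2*e^(t) - 2)
D^4[M](t) = (16*e^(4*t)*e^(2*e^(t)) + 48*e^(3*t)*e^(2*e^(t)) + 28*e^(2*t)*e^(2*e^(t)) + 2*e^(t)*e^(2*e^(t)))*e^(-2)

E[X^4] = D^4[M](0) = 94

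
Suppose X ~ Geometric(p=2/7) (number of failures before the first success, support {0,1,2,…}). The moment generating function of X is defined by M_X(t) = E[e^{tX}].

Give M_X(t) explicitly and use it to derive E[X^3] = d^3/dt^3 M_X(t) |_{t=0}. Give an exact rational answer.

M_X(t) = 2/(7*(1 - 5*e^(t)/7))
M′(t) = 10*e^(t)/(25*e^(2*t) - 70*e^(t) + 49)
M′′(t) = (-50*e^(2*t) - 70*e^(t))/(125*e^(3*t) - 525*e^(2*t) + 735*e^(t) - 343)
M′′′(t) = (250*e^(3*t) + 1400*e^(2*t) + 490*e^(t))/(625*e^(4*t) - 3500*e^(3*t) + 7350*e^(2*t) - 6860*e^(t) + 2401)

E[X^3] = M′′′(0) = 535/4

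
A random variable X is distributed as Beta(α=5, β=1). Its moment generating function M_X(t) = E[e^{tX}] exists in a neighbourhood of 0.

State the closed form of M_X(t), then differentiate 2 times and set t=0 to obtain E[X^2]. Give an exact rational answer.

M_X(t) = ₁F₁(5; 6; t)
dM/dt = 5*₁F₁(6; 7; t)/6
d^2M/dt^2 = 5*₁F₁(7; 8; t)/7

E[X^2] = d^2M/dt^2 |_{t=0} = 5/7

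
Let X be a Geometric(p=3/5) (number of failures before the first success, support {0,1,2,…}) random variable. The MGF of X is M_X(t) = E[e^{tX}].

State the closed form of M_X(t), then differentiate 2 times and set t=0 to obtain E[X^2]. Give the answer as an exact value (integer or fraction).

M_X(t) = 3/(5*(1 - 2*e^(t)/5))
dM/dt = 6*e^(t)/(4*e^(2*t) - 20*e^(t) + 25)
d^2M/dt^2 = (-12*e^(2*t) - 30*e^(t))/(8*e^(3*t) - 60*e^(2*t) + 150*e^(t) - 125)

E[X^2] = d^2M/dt^2 |_{t=0} = 14/9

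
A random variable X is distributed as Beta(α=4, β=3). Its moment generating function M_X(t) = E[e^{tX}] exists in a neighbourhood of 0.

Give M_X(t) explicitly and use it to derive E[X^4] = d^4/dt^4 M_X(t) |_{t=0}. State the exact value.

M_X(t) = ₁F₁(4; 7; t)
dM/dt = 4*₁F₁(5; 8; t)/7
d^2M/dt^2 = 5*₁F₁(6; 9; t)/14
d^3M/dt^3 = 5*₁F₁(7; 10; t)/21
d^4M/dt^4 = ₁F₁(8; 11; t)/6

E[X^4] = d^4M/dt^4 |_{t=0} = 1/6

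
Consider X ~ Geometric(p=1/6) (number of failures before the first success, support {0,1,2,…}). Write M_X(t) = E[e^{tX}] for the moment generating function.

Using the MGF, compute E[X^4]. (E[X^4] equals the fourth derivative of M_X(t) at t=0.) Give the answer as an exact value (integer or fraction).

E[X^4] = M′′′′(0) = 19855

M_X(t) = 1/(6*(1 - 5*e^(t)/6))
M′(t) = 5*e^(t)/(25*e^(2*t) - 60*e^(t) + 36)
M′′(t) = (-25*e^(2*t) - 30*e^(t))/(125*e^(3*t) - 450*e^(2*t) + 540*e^(t) - 216)
M′′′(t) = (125*e^(3*t) + 600*e^(2*t) + 180*e^(t))/(625*e^(4*t) - 3000*e^(3*t) + 5400*e^(2*t) - 4320*e^(t) + 1296)
M′′′′(t) = (-625*e^(4*t) - 8250*e^(3*t) - 9900*e^(2*t) - 1080*e^(t))/(3125*e^(5*t) - 18750*e^(4*t) + 45000*e^(3*t) - 54000*e^(2*t) + 32400*e^(t) - 7776)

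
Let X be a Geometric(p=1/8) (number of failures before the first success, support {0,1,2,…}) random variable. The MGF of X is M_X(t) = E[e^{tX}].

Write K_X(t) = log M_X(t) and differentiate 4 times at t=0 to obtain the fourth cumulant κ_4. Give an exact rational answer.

M_X(t) = 1/(8*(1 - 7*e^(t)/8))
K_X(t) = log M_X(t) = -log(1 - 7*e^(t)/8) - 3*log(2)
D^4[K](t) = (2744*e^(3*t) + 12544*e^(2*t) + 3584*e^(t))/(2401*e^(4*t) - 10976*e^(3*t) + 18816*e^(2*t) - 14336*e^(t) + 4096)

κ_4 = D^4[K](0) = 18872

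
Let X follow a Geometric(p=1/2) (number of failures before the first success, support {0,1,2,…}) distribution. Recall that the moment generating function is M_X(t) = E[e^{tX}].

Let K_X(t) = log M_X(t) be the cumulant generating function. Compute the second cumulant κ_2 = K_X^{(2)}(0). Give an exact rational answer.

M_X(t) = 1/(2*(1 - e^(t)/2))
K_X(t) = log M_X(t) = -log(1 - e^(t)/2) - log(2)
D^2[K](t) = 2*e^(t)/(e^(2*t) - 4*e^(t) + 4)

κ_2 = D^2[K](0) = 2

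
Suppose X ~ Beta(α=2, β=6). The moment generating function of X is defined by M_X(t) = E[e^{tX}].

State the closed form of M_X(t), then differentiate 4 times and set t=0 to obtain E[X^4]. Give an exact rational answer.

M_X(t) = ₁F₁(2; 8; t)
dM/dt = ₁F₁(3; 9; t)/4
d^2M/dt^2 = ₁F₁(4; 10; t)/12
d^3M/dt^3 = ₁F₁(5; 11; t)/30
d^4M/dt^4 = ₁F₁(6; 12; t)/66

E[X^4] = d^4M/dt^4 |_{t=0} = 1/66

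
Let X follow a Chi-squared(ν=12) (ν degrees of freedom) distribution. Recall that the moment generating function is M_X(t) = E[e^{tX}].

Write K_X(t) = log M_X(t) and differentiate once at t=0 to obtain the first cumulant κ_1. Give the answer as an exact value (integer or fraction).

κ_1 = dK/dt |_{t=0} = 12

M_X(t) = (1 - 2*t)^(-6)
K_X(t) = log M_X(t) = -6*log(1 - 2*t)
dK/dt = -12/(2*t - 1)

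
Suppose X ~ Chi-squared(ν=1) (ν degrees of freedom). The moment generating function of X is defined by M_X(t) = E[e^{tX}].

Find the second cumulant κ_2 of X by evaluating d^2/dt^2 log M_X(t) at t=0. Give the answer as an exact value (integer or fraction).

M_X(t) = 1/√(1 - 2*t)
K_X(t) = log M_X(t) = -log(1 - 2*t)/2
K′(t) = -1/(2*t - 1)
K′′(t) = 2/(4*t^2 - 4*t + 1)

κ_2 = K′′(0) = 2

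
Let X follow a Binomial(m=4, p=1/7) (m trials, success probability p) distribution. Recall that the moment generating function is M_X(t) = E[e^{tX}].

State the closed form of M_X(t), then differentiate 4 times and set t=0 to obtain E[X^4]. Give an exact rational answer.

E[X^4] = D^4[M](0) = 6520/2401

M_X(t) = (e^(t)/7 + 6/7)^4
D^4[M](t) = 256*e^(4*t)/2401 + 1944*e^(3*t)/2401 + 3456*e^(2*t)/2401 + 864*e^(t)/2401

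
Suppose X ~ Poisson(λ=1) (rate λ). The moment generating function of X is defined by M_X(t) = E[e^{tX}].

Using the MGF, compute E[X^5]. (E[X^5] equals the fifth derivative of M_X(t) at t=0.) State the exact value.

E[X^5] = M^(5)(0) = 52

M_X(t) = e^(e^(t) - 1)
M^(5)(t) = (e^(5*t)*e^(e^(t)) + 10*e^(4*t)*e^(e^(t)) + 25*e^(3*t)*e^(e^(t)) + 15*e^(2*t)*e^(e^(t)) + e^(t)*e^(e^(t)))*e^(-1)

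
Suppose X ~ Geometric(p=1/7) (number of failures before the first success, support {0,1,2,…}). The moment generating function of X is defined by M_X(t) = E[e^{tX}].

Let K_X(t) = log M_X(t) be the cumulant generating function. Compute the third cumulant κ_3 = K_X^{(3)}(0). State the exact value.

κ_3 = K^(3)(0) = 546

M_X(t) = 1/(7*(1 - 6*e^(t)/7))
K_X(t) = log M_X(t) = -log(1 - 6*e^(t)/7) - log(7)
K^(3)(t) = (-252*e^(2*t) - 294*e^(t))/(216*e^(3*t) - 756*e^(2*t) + 882*e^(t) - 343)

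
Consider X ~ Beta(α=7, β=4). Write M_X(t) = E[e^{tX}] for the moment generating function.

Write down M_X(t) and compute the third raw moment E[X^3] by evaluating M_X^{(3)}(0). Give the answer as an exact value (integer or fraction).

M_X(t) = ₁F₁(7; 11; t)
M′(t) = 7*₁F₁(8; 12; t)/11
M′′(t) = 14*₁F₁(9; 13; t)/33
M′′′(t) = 42*₁F₁(10; 14; t)/143

E[X^3] = M′′′(0) = 42/143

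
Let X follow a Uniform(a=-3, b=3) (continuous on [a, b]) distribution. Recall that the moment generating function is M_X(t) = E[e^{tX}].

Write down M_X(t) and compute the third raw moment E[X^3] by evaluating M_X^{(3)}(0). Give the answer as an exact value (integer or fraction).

M_X(t) = (e^(3*t) - e^(-3*t))/(6*t)
M^(3)(t) = (9*t^3*e^(6*t) + 9*t^3 - 9*t^2*e^(6*t) + 9*t^2 + 6*t*e^(6*t) + 6*t - 2*e^(6*t) + 2)*e^(-3*t)/(2*t^4)

E[X^3] = M^(3)(0) = 0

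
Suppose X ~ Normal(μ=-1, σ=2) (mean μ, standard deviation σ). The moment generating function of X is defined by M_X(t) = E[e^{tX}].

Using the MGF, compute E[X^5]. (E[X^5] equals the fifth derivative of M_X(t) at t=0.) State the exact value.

E[X^5] = d^5M/dt^5 |_{t=0} = -281

M_X(t) = e^(2*t^2 - t)
dM/dt = 4*t*e^(-t)*e^(2*t^2) - e^(-t)*e^(2*t^2)
d^2M/dt^2 = (16*t^2*e^(2*t^2) - 8*t*e^(2*t^2) + 5*e^(2*t^2))*e^(-t)
d^3M/dt^3 = (64*t^3*e^(2*t^2) - 48*t^2*e^(2*t^2) + 60*t*e^(2*t^2) - 13*e^(2*t^2))*e^(-t)
d^4M/dt^4 = (256*t^4*e^(2*t^2) - 256*t^3*e^(2*t^2) + 480*t^2*e^(2*t^2) - 208*t*e^(2*t^2) + 73*e^(2*t^2))*e^(-t)
d^5M/dt^5 = (1024*t^5*e^(2*t^2) - 1280*t^4*e^(2*t^2) + 3200*t^3*e^(2*t^2) - 2080*t^2*e^(2*t^2) + 1460*t*e^(2*t^2) - 281*e^(2*t^2))*e^(-t)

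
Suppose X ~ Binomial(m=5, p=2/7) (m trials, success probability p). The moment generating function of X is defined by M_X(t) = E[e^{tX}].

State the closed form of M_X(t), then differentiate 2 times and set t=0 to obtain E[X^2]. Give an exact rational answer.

M_X(t) = (2*e^(t)/7 + 5/7)^5
D^2[M](t) = 800*e^(5*t)/16807 + 6400*e^(4*t)/16807 + 18000*e^(3*t)/16807 + 20000*e^(2*t)/16807 + 6250*e^(t)/16807

E[X^2] = D^2[M](0) = 150/49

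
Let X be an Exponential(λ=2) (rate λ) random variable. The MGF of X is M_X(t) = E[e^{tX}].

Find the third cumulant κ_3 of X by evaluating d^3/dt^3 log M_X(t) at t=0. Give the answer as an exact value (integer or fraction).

κ_3 = D^3[K](0) = 1/4

M_X(t) = 2/(2 - t)
K_X(t) = log M_X(t) = -log(2 - t) + log(2)
D^3[K](t) = -2/(t^3 - 6*t^2 + 12*t - 8)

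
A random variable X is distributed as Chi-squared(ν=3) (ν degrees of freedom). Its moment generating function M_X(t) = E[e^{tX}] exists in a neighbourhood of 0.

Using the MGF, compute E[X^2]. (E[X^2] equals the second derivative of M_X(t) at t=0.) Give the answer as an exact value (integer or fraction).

E[X^2] = D^2[M](0) = 15

M_X(t) = (1 - 2*t)^(-3/2)
D^2[M](t) = -15/(8*t^3*√(1 - 2*t) - 12*t^2*√(1 - 2*t) + 6*t*√(1 - 2*t) - √(1 - 2*t))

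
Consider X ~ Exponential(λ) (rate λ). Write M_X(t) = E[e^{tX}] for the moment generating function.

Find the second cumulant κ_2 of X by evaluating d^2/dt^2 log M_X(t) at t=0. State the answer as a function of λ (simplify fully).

M_X(t) = λ/(λ - t)
K_X(t) = log M_X(t) = log(λ) - log(λ - t)
dK/dt = -1/(-λ + t)
d^2K/dt^2 = 1/(λ^2 - 2*λ*t + t^2)

κ_2 = d^2K/dt^2 |_{t=0} = λ^(-2)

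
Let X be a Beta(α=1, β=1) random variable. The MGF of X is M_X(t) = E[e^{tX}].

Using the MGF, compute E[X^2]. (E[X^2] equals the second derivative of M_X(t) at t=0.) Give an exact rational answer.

E[X^2] = M′′(0) = 1/3

M_X(t) = ₁F₁(1; 2; t)
M′(t) = ₁F₁(2; 3; t)/2
M′′(t) = ₁F₁(3; 4; t)/3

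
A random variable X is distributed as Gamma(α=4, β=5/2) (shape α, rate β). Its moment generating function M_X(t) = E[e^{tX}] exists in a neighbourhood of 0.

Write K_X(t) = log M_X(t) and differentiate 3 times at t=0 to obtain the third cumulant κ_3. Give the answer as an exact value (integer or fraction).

M_X(t) = 625/(16*(5/2 - t)^4)
K_X(t) = log M_X(t) = -4*log(5/2 - t) - 4*log(2) + 4*log(5)
K^(3)(t) = -64/(8*t^3 - 60*t^2 + 150*t - 125)

κ_3 = K^(3)(0) = 64/125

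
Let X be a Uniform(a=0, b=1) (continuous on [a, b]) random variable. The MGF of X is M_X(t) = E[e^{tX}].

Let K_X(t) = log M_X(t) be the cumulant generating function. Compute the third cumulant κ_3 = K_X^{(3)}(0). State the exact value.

κ_3 = K′′′(0) = 0

M_X(t) = (e^(t) - 1)/t
K_X(t) = log M_X(t) = -log(t) + log(e^(t) - 1)
K′(t) = (t*e^(t) - e^(t) + 1)/(t*e^(t) - t)
K′′(t) = (-t^2*e^(t) + e^(2*t) - 2*e^(t) + 1)/(t^2*e^(2*t) - 2*t^2*e^(t) + t^2)
K′′′(t) = (t^3*e^(2*t) + t^3*e^(t) - 2*e^(3*t) + 6*e^(2*t) - 6*e^(t) + 2)/(t^3*e^(3*t) - 3*t^3*e^(2*t) + 3*t^3*e^(t) - t^3)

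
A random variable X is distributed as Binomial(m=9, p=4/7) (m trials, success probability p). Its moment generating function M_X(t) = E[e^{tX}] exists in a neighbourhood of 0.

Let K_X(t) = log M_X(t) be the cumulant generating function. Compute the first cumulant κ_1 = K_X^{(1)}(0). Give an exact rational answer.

M_X(t) = (4*e^(t)/7 + 3/7)^9
K_X(t) = log M_X(t) = 9*log(4*e^(t)/7 + 3/7)
K′(t) = 36*e^(t)/(4*e^(t) + 3)

κ_1 = K′(0) = 36/7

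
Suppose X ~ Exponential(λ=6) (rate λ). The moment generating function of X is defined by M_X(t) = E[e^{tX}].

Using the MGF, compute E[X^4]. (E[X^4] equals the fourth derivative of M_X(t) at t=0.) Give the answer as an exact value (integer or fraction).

E[X^4] = D^4[M](0) = 1/54

M_X(t) = 6/(6 - t)
D^4[M](t) = -144/(t^5 - 30*t^4 + 360*t^3 - 2160*t^2 + 6480*t - 7776)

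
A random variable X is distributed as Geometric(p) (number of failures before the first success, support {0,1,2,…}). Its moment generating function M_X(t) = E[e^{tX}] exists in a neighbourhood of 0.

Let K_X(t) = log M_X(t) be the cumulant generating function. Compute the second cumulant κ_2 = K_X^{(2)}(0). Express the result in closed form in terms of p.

M_X(t) = p/(-(1 - p)*e^(t) + 1)
K_X(t) = log M_X(t) = log(p) - log(-(1 - p)*e^(t) + 1)
K^(2)(t) = (-p*e^(t) + e^(t))/(p^2*e^(2*t) - 2*p*e^(2*t) + 2*p*e^(t) + e^(2*t) - 2*e^(t) + 1)

κ_2 = K^(2)(0) = (1 - p)/p^2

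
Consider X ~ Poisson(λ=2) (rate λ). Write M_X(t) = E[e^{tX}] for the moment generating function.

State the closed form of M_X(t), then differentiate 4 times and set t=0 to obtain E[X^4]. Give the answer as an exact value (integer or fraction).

E[X^4] = M′′′′(0) = 94

M_X(t) = e^(2*e^(t) - 2)
M′(t) = 2*e^(-2)*e^(t)*e^(2*e^(t))
M′′(t) = (4*e^(2*t)*e^(2*e^(t)) + 2*e^(t)*e^(2*e^(t)))*e^(-2)
M′′′(t) = (8*e^(3*t)*e^(2*e^(t)) + 12*e^(2*t)*e^(2*e^(t)) + 2*e^(t)*e^(2*e^(t)))*e^(-2)
M′′′′(t) = (16*e^(4*t)*e^(2*e^(t)) + 48*e^(3*t)*e^(2*e^(t)) + 28*e^(2*t)*e^(2*e^(t)) + 2*e^(t)*e^(2*e^(t)))*e^(-2)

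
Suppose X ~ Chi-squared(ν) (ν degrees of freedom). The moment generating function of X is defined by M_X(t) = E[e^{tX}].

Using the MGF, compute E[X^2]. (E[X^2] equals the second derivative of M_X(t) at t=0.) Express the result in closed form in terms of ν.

M_X(t) = (1 - 2*t)^(-ν/2)
dM/dt = -ν/(2*t*(1 - 2*t)^(ν/2) - (1 - 2*t)^(ν/2))
d^2M/dt^2 = (ν^2 + 2*ν)/(4*t^2*(1 - 2*t)^(ν/2) - 4*t*(1 - 2*t)^(ν/2) + (1 - 2*t)^(ν/2))

E[X^2] = d^2M/dt^2 |_{t=0} = ν*(ν + 2)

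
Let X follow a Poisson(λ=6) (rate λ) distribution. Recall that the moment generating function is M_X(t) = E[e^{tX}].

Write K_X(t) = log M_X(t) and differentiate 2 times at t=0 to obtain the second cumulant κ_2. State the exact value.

M_X(t) = e^(6*e^(t) - 6)
K_X(t) = log M_X(t) = 6*e^(t) - 6
dK/dt = 6*e^(t)
d^2K/dt^2 = 6*e^(t)

κ_2 = d^2K/dt^2 |_{t=0} = 6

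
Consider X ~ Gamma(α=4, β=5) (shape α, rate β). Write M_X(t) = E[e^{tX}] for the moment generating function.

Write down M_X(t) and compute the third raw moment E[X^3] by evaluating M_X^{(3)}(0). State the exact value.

M_X(t) = 625/(5 - t)^4
M′(t) = -2500/(t^5 - 25*t^4 + 250*t^3 - 1250*t^2 + 3125*t - 3125)
M′′(t) = 12500/(t^6 - 30*t^5 + 375*t^4 - 2500*t^3 + 9375*t^2 - 18750*t + 15625)
M′′′(t) = -75000/(t^7 - 35*t^6 + 525*t^5 - 4375*t^4 + 21875*t^3 - 65625*t^2 + 109375*t - 78125)

E[X^3] = M′′′(0) = 24/25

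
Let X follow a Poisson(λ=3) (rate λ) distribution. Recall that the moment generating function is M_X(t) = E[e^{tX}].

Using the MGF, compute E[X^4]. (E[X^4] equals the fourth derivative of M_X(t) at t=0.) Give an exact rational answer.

E[X^4] = D^4[M](0) = 309

M_X(t) = e^(3*e^(t) - 3)
D^4[M](t) = (81*e^(4*t)*e^(3*e^(t)) + 162*e^(3*t)*e^(3*e^(t)) + 63*e^(2*t)*e^(3*e^(t)) + 3*e^(t)*e^(3*e^(t)))*e^(-3)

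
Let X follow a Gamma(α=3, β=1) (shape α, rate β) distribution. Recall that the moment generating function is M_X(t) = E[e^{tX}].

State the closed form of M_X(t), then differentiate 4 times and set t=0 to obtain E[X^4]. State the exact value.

E[X^4] = M^(4)(0) = 360

M_X(t) = (1 - t)^(-3)
M^(4)(t) = -360/(t^7 - 7*t^6 + 21*t^5 - 35*t^4 + 35*t^3 - 21*t^2 + 7*t - 1)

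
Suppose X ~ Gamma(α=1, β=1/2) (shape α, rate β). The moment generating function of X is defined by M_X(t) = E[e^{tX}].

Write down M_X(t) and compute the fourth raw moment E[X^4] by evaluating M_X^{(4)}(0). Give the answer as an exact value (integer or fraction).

M_X(t) = 1/(2*(1/2 - t))
D^4[M](t) = -384/(32*t^5 - 80*t^4 + 80*t^3 - 40*t^2 + 10*t - 1)

E[X^4] = D^4[M](0) = 384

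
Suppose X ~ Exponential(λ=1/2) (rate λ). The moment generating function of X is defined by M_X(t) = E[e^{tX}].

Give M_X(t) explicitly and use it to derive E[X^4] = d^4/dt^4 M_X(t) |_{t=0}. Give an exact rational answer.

M_X(t) = 1/(2*(1/2 - t))
M′(t) = 2/(4*t^2 - 4*t + 1)
M′′(t) = -8/(8*t^3 - 12*t^2 + 6*t - 1)
M′′′(t) = 48/(16*t^4 - 32*t^3 + 24*t^2 - 8*t + 1)
M′′′′(t) = -384/(32*t^5 - 80*t^4 + 80*t^3 - 40*t^2 + 10*t - 1)

E[X^4] = M′′′′(0) = 384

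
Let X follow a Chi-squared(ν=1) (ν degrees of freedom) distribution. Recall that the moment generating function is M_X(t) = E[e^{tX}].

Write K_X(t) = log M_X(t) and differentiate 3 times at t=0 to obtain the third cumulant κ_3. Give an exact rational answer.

M_X(t) = 1/√(1 - 2*t)
K_X(t) = log M_X(t) = -log(1 - 2*t)/2
K′(t) = -1/(2*t - 1)
K′′(t) = 2/(4*t^2 - 4*t + 1)
K′′′(t) = -8/(8*t^3 - 12*t^2 + 6*t - 1)

κ_3 = K′′′(0) = 8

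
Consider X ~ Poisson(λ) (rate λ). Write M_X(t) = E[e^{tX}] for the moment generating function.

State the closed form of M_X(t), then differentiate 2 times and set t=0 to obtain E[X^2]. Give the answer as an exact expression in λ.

M_X(t) = e^(λ*(e^(t) - 1))
dM/dt = λ*e^(-λ)*e^(t)*e^(λ*e^(t))
d^2M/dt^2 = (λ^2*e^(2*t)*e^(λ*e^(t)) + λ*e^(t)*e^(λ*e^(t)))*e^(-λ)

E[X^2] = d^2M/dt^2 |_{t=0} = λ*(λ + 1)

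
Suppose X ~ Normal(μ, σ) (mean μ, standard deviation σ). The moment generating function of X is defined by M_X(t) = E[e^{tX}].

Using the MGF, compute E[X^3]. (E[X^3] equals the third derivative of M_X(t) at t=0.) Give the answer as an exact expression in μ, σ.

E[X^3] = M^(3)(0) = μ*(μ^2 + 3*σ^2)

M_X(t) = e^(μ*t + σ^2*t^2/2)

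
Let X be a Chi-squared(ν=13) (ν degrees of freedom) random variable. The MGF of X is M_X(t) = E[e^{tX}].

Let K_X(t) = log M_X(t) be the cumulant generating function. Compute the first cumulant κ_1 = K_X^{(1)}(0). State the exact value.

κ_1 = dK/dt |_{t=0} = 13

M_X(t) = (1 - 2*t)^(-13/2)
K_X(t) = log M_X(t) = -13*log(1 - 2*t)/2
dK/dt = -13/(2*t - 1)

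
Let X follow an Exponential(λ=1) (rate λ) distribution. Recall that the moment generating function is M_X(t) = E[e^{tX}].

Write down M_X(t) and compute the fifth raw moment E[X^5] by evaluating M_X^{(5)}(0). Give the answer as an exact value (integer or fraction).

M_X(t) = 1/(1 - t)
D^5[M](t) = 120/(t^6 - 6*t^5 + 15*t^4 - 20*t^3 + 15*t^2 - 6*t + 1)

E[X^5] = D^5[M](0) = 120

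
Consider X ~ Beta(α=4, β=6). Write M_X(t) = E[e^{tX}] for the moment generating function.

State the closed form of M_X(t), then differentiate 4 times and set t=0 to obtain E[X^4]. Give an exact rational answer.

E[X^4] = M′′′′(0) = 7/143

M_X(t) = ₁F₁(4; 10; t)
M′(t) = 2*₁F₁(5; 11; t)/5
M′′(t) = 2*₁F₁(6; 12; t)/11
M′′′(t) = ₁F₁(7; 13; t)/11
M′′′′(t) = 7*₁F₁(8; 14; t)/143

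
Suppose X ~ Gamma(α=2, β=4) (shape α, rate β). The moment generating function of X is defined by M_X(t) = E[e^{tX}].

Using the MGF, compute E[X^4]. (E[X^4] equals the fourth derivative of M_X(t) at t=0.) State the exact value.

E[X^4] = M′′′′(0) = 15/32

M_X(t) = 16/(4 - t)^2
M′(t) = -32/(t^3 - 12*t^2 + 48*t - 64)
M′′(t) = 96/(t^4 - 16*t^3 + 96*t^2 - 256*t + 256)
M′′′(t) = -384/(t^5 - 20*t^4 + 160*t^3 - 640*t^2 + 1280*t - 1024)
M′′′′(t) = 1920/(t^6 - 24*t^5 + 240*t^4 - 1280*t^3 + 3840*t^2 - 6144*t + 4096)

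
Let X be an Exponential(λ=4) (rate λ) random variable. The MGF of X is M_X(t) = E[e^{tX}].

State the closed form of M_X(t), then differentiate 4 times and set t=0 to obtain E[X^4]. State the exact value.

M_X(t) = 4/(4 - t)
M^(4)(t) = -96/(t^5 - 20*t^4 + 160*t^3 - 640*t^2 + 1280*t - 1024)

E[X^4] = M^(4)(0) = 3/32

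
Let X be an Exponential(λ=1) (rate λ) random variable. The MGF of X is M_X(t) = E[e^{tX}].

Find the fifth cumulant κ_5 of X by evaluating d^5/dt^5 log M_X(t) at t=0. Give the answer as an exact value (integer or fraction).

κ_5 = K^(5)(0) = 24

M_X(t) = 1/(1 - t)
K_X(t) = log M_X(t) = -log(1 - t)
K^(5)(t) = -24/(t^5 - 5*t^4 + 10*t^3 - 10*t^2 + 5*t - 1)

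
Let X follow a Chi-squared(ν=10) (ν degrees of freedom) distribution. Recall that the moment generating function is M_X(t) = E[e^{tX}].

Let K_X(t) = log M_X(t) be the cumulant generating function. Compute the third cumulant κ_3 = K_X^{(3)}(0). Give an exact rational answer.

M_X(t) = (1 - 2*t)^(-5)
K_X(t) = log M_X(t) = -5*log(1 - 2*t)
D^3[K](t) = -80/(8*t^3 - 12*t^2 + 6*t - 1)

κ_3 = D^3[K](0) = 80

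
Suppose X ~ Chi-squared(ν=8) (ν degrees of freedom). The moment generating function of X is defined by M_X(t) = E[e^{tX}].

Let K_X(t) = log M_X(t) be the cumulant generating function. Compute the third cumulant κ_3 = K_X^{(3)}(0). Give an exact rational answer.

κ_3 = K′′′(0) = 64

M_X(t) = (1 - 2*t)^(-4)
K_X(t) = log M_X(t) = -4*log(1 - 2*t)
K′(t) = -8/(2*t - 1)
K′′(t) = 16/(4*t^2 - 4*t + 1)
K′′′(t) = -64/(8*t^3 - 12*t^2 + 6*t - 1)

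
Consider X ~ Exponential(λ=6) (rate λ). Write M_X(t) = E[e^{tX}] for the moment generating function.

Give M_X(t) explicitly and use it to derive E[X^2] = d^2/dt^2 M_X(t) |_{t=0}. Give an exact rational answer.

M_X(t) = 6/(6 - t)
M′(t) = 6/(t^2 - 12*t + 36)
M′′(t) = -12/(t^3 - 18*t^2 + 108*t - 216)

E[X^2] = M′′(0) = 1/18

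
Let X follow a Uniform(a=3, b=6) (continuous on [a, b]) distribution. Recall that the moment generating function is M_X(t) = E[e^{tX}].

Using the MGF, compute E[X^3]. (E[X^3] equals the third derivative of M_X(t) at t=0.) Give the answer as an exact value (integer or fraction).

M_X(t) = (e^(6*t) - e^(3*t))/(3*t)
M^(3)(t) = (72*t^3*e^(6*t) - 9*t^3*e^(3*t) - 36*t^2*e^(6*t) + 9*t^2*e^(3*t) + 12*t*e^(6*t) - 6*t*e^(3*t) - 2*e^(6*t) + 2*e^(3*t))/t^4

E[X^3] = M^(3)(0) = 405/4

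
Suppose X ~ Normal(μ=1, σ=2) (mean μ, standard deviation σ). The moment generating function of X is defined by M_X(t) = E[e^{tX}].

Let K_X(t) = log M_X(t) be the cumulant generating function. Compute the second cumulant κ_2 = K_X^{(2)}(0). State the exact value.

M_X(t) = e^(2*t^2 + t)
K_X(t) = log M_X(t) = 2*t^2 + t
K′(t) = 4*t + 1
K′′(t) = 4

κ_2 = K′′(0) = 4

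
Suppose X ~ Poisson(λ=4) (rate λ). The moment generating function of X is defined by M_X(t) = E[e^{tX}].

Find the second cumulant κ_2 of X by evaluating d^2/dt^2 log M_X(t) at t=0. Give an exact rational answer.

M_X(t) = e^(4*e^(t) - 4)
K_X(t) = log M_X(t) = 4*e^(t) - 4
dK/dt = 4*e^(t)
d^2K/dt^2 = 4*e^(t)

κ_2 = d^2K/dt^2 |_{t=0} = 4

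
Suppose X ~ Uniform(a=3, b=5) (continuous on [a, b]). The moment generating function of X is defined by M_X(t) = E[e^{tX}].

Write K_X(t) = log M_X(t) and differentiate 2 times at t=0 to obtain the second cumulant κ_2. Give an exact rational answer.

M_X(t) = (e^(5*t) - e^(3*t))/(2*t)
K_X(t) = log M_X(t) = -log(t) + log(e^(5*t) - e^(3*t)) - log(2)
K^(2)(t) = (-4*t^2*e^(2*t) + e^(4*t) - 2*e^(2*t) + 1)/(t^2*e^(4*t) - 2*t^2*e^(2*t) + t^2)

κ_2 = K^(2)(0) = 1/3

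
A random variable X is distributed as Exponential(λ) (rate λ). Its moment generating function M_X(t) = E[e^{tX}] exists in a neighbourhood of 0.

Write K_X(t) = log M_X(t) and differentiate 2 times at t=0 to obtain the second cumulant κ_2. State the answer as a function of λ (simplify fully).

M_X(t) = λ/(λ - t)
K_X(t) = log M_X(t) = log(λ) - log(λ - t)
K′(t) = -1/(-λ + t)
K′′(t) = 1/(λ^2 - 2*λ*t + t^2)

κ_2 = K′′(0) = λ^(-2)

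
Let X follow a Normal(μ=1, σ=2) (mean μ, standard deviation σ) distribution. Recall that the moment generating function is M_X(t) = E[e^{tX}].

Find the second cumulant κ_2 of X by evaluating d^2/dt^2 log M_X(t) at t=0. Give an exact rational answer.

κ_2 = d^2K/dt^2 |_{t=0} = 4

M_X(t) = e^(2*t^2 + t)
K_X(t) = log M_X(t) = 2*t^2 + t
dK/dt = 4*t + 1
d^2K/dt^2 = 4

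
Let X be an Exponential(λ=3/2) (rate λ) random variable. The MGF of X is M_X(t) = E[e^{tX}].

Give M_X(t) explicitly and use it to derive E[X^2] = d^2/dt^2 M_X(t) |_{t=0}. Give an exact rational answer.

M_X(t) = 3/(2*(3/2 - t))
M^(2)(t) = -24/(8*t^3 - 36*t^2 + 54*t - 27)

E[X^2] = M^(2)(0) = 8/9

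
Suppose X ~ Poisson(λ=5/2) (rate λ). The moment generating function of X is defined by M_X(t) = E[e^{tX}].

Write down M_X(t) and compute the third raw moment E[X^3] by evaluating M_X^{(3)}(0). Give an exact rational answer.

M_X(t) = e^(5*e^(t)/2 - 5/2)
M′(t) = 5*e^(-5/2)*e^(t)*e^(5*e^(t)/2)/2
M′′(t) = (25*e^(2*t)*e^(5*e^(t)/2) + 10*e^(t)*e^(5*e^(t)/2))*e^(-5/2)/4
M′′′(t) = (125*e^(3*t)*e^(5*e^(t)/2) + 150*e^(2*t)*e^(5*e^(t)/2) + 20*e^(t)*e^(5*e^(t)/2))*e^(-5/2)/8

E[X^3] = M′′′(0) = 295/8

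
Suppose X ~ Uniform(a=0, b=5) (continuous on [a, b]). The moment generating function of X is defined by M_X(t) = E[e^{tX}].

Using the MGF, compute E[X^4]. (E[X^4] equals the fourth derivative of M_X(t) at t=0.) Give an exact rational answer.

M_X(t) = (e^(5*t) - 1)/(5*t)
M′(t) = (5*t*e^(5*t) - e^(5*t) + 1)/(5*t^2)
M′′(t) = (25*t^2*e^(5*t) - 10*t*e^(5*t) + 2*e^(5*t) - 2)/(5*t^3)
M′′′(t) = (125*t^3*e^(5*t) - 75*t^2*e^(5*t) + 30*t*e^(5*t) - 6*e^(5*t) + 6)/(5*t^4)
M′′′′(t) = (625*t^4*e^(5*t) - 500*t^3*e^(5*t) + 300*t^2*e^(5*t) - 120*t*e^(5*t) + 24*e^(5*t) - 24)/(5*t^5)

E[X^4] = M′′′′(0) = 125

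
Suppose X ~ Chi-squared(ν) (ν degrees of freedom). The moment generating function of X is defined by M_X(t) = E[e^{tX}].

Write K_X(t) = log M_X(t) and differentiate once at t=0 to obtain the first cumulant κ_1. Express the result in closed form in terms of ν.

κ_1 = dK/dt |_{t=0} = ν

M_X(t) = (1 - 2*t)^(-ν/2)
K_X(t) = log M_X(t) = -ν*log(1 - 2*t)/2
dK/dt = -ν/(2*t - 1)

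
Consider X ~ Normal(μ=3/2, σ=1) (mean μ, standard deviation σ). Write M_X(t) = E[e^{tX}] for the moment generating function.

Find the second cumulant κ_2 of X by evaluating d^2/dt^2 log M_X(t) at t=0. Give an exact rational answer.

M_X(t) = e^(t^2/2 + 3*t/2)
K_X(t) = log M_X(t) = t^2/2 + 3*t/2
K′(t) = t + 3/2
K′′(t) = 1

κ_2 = K′′(0) = 1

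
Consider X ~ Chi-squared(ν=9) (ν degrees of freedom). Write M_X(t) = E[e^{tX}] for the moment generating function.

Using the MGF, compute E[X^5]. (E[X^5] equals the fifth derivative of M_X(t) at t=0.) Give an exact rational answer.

E[X^5] = D^5[M](0) = 328185

M_X(t) = (1 - 2*t)^(-9/2)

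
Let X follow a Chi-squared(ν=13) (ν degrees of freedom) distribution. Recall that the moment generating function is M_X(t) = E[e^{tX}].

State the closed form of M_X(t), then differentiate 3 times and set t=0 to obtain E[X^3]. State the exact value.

E[X^3] = D^3[M](0) = 3315

M_X(t) = (1 - 2*t)^(-13/2)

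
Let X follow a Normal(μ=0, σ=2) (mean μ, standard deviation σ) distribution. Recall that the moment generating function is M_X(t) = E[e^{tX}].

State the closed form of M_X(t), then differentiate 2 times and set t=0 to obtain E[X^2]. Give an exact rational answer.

E[X^2] = D^2[M](0) = 4

M_X(t) = e^(2*t^2)
D^2[M](t) = 16*t^2*e^(2*t^2) + 4*e^(2*t^2)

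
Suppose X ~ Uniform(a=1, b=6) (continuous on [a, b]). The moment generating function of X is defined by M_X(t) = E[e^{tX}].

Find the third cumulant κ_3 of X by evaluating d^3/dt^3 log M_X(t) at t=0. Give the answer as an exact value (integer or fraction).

M_X(t) = (e^(6*t) - e^(t))/(5*t)
K_X(t) = log M_X(t) = -log(t) + log(e^(6*t) - e^(t)) - log(5)
dK/dt = (6*t*e^(5*t) - t - e^(5*t) + 1)/(t*e^(5*t) - t)
d^2K/dt^2 = (-25*t^2*e^(5*t) + e^(10*t) - 2*e^(5*t) + 1)/(t^2*e^(10*t) - 2*t^2*e^(5*t) + t^2)
d^3K/dt^3 = (125*t^3*e^(10*t) + 125*t^3*e^(5*t) - 2*e^(15*t) + 6*e^(10*t) - 6*e^(5*t) + 2)/(t^3*e^(15*t) - 3*t^3*e^(10*t) + 3*t^3*e^(5*t) - t^3)

κ_3 = d^3K/dt^3 |_{t=0} = 0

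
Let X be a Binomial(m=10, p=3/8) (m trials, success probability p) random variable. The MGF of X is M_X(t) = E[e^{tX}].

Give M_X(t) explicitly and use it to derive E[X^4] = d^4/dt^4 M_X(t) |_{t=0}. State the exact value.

E[X^4] = M′′′′(0) = 107475/256

M_X(t) = (3*e^(t)/8 + 5/8)^10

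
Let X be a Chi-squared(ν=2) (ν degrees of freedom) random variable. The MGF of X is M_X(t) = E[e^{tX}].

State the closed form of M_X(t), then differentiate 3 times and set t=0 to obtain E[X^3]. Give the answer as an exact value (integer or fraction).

M_X(t) = 1/(1 - 2*t)
M^(3)(t) = 48/(16*t^4 - 32*t^3 + 24*t^2 - 8*t + 1)

E[X^3] = M^(3)(0) = 48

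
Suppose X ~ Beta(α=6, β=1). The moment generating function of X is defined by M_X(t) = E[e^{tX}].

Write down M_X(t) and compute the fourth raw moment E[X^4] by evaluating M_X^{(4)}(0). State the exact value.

E[X^4] = d^4M/dt^4 |_{t=0} = 3/5

M_X(t) = ₁F₁(6; 7; t)
dM/dt = 6*₁F₁(7; 8; t)/7
d^2M/dt^2 = 3*₁F₁(8; 9; t)/4
d^3M/dt^3 = 2*₁F₁(9; 10; t)/3
d^4M/dt^4 = 3*₁F₁(10; 11; t)/5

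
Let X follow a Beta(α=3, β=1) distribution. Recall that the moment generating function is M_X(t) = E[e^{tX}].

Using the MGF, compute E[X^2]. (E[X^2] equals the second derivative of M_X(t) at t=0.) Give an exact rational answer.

M_X(t) = ₁F₁(3; 4; t)
D^2[M](t) = 3*₁F₁(5; 6; t)/5

E[X^2] = D^2[M](0) = 3/5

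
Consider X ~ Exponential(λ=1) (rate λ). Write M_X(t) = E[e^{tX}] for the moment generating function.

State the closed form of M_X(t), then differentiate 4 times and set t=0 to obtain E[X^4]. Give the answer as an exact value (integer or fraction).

E[X^4] = d^4M/dt^4 |_{t=0} = 24

M_X(t) = 1/(1 - t)
dM/dt = 1/(t^2 - 2*t + 1)
d^2M/dt^2 = -2/(t^3 - 3*t^2 + 3*t - 1)
d^3M/dt^3 = 6/(t^4 - 4*t^3 + 6*t^2 - 4*t + 1)
d^4M/dt^4 = -24/(t^5 - 5*t^4 + 10*t^3 - 10*t^2 + 5*t - 1)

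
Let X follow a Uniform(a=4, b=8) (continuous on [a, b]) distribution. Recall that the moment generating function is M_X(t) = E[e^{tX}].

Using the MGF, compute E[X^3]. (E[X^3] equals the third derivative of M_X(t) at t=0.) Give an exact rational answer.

E[X^3] = M′′′(0) = 240

M_X(t) = (e^(8*t) - e^(4*t))/(4*t)
M′(t) = (8*t*e^(8*t) - 4*t*e^(4*t) - e^(8*t) + e^(4*t))/(4*t^2)
M′′(t) = (32*t^2*e^(8*t) - 8*t^2*e^(4*t) - 8*t*e^(8*t) + 4*t*e^(4*t) + e^(8*t) - e^(4*t))/(2*t^3)
M′′′(t) = (256*t^3*e^(8*t) - 32*t^3*e^(4*t) - 96*t^2*e^(8*t) + 24*t^2*e^(4*t) + 24*t*e^(8*t) - 12*t*e^(4*t) - 3*e^(8*t) + 3*e^(4*t))/(2*t^4)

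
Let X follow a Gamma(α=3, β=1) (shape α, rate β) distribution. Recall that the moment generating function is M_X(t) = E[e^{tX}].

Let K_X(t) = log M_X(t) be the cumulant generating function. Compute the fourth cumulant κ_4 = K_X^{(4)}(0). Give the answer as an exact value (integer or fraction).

M_X(t) = (1 - t)^(-3)
K_X(t) = log M_X(t) = -3*log(1 - t)
K′(t) = -3/(t - 1)
K′′(t) = 3/(t^2 - 2*t + 1)
K′′′(t) = -6/(t^3 - 3*t^2 + 3*t - 1)
K′′′′(t) = 18/(t^4 - 4*t^3 + 6*t^2 - 4*t + 1)

κ_4 = K′′′′(0) = 18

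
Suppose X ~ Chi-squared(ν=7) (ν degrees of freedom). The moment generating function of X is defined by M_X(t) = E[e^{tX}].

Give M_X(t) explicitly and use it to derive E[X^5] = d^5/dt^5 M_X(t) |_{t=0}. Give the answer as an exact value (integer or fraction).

E[X^5] = M^(5)(0) = 135135

M_X(t) = (1 - 2*t)^(-7/2)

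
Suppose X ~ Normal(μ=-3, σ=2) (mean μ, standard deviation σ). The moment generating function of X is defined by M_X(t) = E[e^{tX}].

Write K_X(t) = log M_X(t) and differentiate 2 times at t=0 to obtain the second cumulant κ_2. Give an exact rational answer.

M_X(t) = e^(2*t^2 - 3*t)
K_X(t) = log M_X(t) = 2*t^2 - 3*t
D^2[K](t) = 4

κ_2 = D^2[K](0) = 4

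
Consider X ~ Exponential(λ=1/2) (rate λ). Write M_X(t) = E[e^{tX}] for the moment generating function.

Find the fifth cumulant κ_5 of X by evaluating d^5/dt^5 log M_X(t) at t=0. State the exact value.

M_X(t) = 1/(2*(1/2 - t))
K_X(t) = log M_X(t) = -log(1/2 - t) - log(2)
D^5[K](t) = -768/(32*t^5 - 80*t^4 + 80*t^3 - 40*t^2 + 10*t - 1)

κ_5 = D^5[K](0) = 768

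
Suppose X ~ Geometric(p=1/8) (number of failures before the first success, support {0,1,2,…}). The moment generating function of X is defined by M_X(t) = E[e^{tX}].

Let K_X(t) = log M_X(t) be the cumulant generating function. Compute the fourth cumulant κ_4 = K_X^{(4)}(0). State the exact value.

M_X(t) = 1/(8*(1 - 7*e^(t)/8))
K_X(t) = log M_X(t) = -log(1 - 7*e^(t)/8) - 3*log(2)
D^4[K](t) = (2744*e^(3*t) + 12544*e^(2*t) + 3584*e^(t))/(2401*e^(4*t) - 10976*e^(3*t) + 18816*e^(2*t) - 14336*e^(t) + 4096)

κ_4 = D^4[K](0) = 18872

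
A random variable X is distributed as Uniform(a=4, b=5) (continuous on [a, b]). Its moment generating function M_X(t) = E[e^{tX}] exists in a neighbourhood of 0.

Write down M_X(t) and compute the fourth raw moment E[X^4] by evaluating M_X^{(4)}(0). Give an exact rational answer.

M_X(t) = (e^(5*t) - e^(4*t))/t

E[X^4] = D^4[M](0) = 2101/5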